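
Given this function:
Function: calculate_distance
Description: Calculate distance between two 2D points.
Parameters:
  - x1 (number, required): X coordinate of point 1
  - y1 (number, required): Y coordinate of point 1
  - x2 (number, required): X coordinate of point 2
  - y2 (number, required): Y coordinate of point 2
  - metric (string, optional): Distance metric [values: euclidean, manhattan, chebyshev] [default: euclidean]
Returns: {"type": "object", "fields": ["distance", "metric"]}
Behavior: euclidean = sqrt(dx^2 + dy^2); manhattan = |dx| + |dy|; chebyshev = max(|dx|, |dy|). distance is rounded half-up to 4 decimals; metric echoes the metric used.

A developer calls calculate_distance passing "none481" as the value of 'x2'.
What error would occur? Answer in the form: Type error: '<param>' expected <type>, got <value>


Spec: 'x2' is declared as number; "none481" is a string.
Type error: 'x2' expected number, got "none481"


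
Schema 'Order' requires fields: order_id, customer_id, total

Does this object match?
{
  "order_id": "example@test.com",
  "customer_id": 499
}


Checking required fields...
Missing: total
Invalid - missing required field 'total'


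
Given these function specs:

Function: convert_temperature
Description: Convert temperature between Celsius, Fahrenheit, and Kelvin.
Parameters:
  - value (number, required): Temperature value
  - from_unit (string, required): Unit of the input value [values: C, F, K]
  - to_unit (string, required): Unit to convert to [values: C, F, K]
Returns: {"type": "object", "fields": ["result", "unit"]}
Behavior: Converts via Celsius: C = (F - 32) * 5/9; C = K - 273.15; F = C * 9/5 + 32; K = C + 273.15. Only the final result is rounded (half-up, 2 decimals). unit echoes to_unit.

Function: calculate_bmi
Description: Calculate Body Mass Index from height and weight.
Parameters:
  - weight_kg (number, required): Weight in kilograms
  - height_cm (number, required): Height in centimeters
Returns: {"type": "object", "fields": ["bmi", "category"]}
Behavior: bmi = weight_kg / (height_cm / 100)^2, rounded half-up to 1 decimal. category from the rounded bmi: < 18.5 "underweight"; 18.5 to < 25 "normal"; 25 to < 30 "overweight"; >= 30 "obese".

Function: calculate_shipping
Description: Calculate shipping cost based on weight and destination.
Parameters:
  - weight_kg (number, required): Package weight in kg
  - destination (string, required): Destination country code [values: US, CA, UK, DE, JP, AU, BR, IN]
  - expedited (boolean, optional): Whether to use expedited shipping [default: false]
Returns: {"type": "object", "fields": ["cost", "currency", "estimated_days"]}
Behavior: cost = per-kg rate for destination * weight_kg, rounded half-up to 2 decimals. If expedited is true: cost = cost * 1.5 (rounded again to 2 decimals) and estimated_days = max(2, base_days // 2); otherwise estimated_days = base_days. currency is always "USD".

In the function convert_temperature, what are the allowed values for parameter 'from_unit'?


The convert_temperature spec declares:
  - from_unit (string, required): Unit of the input value [values: C, F, K]
Allowed values:
C, F, K


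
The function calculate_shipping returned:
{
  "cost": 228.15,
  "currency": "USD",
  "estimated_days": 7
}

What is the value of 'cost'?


228.15


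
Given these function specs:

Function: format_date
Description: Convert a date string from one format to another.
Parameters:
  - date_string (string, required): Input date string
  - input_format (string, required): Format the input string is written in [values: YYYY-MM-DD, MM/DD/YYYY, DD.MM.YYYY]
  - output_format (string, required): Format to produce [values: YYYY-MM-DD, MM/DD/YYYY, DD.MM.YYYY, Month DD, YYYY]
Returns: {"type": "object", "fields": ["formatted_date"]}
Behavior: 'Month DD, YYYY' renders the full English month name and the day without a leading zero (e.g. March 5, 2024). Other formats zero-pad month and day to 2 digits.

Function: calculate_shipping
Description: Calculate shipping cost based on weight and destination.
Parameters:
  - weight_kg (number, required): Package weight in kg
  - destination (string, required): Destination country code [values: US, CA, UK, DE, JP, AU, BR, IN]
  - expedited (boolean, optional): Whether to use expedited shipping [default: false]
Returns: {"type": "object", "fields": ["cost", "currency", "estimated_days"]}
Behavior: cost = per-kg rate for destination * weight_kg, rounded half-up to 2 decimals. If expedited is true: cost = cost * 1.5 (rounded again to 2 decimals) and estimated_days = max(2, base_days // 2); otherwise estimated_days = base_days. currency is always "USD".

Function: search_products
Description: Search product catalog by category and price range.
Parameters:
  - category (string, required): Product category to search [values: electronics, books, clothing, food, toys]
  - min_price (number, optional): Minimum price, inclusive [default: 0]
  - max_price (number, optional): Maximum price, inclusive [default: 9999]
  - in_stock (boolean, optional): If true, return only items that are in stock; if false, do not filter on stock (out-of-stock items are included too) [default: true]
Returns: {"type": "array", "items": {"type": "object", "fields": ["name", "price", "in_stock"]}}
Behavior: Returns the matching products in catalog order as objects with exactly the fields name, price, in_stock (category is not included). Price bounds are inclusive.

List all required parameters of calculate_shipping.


Parameters of calculate_shipping and their required/optional flag:
  weight_kg: required
  destination: required
  expedited: optional
destination, weight_kg


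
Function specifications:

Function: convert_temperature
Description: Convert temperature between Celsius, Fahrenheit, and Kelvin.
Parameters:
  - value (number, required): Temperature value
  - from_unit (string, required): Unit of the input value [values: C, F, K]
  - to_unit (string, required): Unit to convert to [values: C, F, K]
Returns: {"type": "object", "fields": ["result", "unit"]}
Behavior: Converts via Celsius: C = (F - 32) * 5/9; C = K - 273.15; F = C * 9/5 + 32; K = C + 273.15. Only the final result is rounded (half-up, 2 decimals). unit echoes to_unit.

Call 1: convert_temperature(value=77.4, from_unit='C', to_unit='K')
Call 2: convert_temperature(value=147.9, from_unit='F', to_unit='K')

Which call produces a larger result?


Call 1:
  Input already in C: 77.4
  To K: 77.4 + 273.15 = 350.55
  Round to 2 decimals: 350.55
  -> 350.55 K
Call 2:
  To C: (147.9 - 32) * 5/9 = 64.388889
  To K: 64.388889 + 273.15 = 337.538889
  Round to 2 decimals: 337.54
  -> 337.54 K
Call 1 (350.55 K)


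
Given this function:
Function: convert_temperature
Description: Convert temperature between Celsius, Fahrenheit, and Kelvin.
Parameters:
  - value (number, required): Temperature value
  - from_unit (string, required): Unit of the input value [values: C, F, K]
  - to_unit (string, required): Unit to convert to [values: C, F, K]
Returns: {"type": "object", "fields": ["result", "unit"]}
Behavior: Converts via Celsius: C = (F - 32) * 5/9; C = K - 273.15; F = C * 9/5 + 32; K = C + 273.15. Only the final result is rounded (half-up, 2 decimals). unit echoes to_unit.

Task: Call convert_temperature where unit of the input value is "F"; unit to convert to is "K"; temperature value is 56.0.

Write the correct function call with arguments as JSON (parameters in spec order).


Mapping each described value to its parameter name:
  'Unit of the input value' -> from_unit = "F"
  'Unit to convert to' -> to_unit = "K"
  'Temperature value' -> value = 56.0
convert_temperature({"value": 56.0, "from_unit": "F", "to_unit": "K"})


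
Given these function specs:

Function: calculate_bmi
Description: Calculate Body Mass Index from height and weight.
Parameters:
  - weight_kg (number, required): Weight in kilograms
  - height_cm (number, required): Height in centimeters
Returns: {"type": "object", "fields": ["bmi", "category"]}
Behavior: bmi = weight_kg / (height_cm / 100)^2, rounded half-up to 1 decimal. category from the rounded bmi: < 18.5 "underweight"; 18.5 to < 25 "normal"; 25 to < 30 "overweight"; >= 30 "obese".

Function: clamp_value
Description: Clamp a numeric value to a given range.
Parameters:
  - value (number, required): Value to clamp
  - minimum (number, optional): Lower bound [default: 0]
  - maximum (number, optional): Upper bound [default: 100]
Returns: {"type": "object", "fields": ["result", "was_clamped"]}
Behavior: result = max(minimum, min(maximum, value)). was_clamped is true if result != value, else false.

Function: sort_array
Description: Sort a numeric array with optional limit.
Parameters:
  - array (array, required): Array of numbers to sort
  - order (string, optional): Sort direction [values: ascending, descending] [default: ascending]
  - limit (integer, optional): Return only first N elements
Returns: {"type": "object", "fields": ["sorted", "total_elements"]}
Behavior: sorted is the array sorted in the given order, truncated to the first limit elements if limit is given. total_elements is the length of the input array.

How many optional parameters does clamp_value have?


Parameters of clamp_value: value (required), minimum (optional), maximum (optional)
Optional count:
2


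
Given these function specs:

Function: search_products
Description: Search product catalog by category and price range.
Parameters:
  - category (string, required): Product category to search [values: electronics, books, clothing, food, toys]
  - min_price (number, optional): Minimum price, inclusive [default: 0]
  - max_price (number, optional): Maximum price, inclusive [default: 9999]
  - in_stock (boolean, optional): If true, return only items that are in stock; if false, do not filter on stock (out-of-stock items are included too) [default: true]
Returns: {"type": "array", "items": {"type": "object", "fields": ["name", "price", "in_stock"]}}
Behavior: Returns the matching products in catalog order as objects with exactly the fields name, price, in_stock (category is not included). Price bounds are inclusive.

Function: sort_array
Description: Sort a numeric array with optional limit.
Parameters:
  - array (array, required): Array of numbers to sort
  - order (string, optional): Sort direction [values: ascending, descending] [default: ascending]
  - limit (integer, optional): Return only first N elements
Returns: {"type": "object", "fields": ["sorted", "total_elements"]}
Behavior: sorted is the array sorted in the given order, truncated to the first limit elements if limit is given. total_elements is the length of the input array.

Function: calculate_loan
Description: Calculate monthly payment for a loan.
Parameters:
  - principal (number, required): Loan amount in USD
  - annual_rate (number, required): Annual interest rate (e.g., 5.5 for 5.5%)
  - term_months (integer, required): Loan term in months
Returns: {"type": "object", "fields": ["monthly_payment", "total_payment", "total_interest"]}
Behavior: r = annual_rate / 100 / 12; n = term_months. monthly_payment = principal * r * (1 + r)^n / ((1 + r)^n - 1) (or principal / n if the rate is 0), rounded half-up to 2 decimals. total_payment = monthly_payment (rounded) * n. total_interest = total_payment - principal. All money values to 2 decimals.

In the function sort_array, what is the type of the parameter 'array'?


The sort_array spec declares:
  - array (array, required): Array of numbers to sort
Type:
array


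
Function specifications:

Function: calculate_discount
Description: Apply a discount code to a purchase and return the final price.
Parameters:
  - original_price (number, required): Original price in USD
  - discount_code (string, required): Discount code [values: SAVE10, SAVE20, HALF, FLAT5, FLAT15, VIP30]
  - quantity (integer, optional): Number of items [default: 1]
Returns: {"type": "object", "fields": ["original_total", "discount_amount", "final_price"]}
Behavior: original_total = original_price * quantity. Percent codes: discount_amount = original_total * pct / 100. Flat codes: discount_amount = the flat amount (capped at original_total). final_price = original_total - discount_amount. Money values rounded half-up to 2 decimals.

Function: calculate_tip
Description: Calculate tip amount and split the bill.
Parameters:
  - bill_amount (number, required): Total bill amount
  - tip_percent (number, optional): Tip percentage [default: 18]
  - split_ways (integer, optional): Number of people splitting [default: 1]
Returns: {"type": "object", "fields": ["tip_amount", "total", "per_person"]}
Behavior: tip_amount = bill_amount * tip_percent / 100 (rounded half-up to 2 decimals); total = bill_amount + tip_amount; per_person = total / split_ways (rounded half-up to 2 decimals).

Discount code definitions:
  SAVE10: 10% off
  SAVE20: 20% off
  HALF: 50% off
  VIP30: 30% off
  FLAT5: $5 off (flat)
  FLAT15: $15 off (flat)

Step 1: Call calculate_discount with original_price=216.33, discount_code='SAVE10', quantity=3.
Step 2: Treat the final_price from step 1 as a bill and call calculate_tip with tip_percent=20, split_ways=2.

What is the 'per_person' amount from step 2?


Step 1: calculate_discount(original_price=216.33, discount_code=SAVE10, quantity=3)
  original_total = 216.33 * 3 = 648.99
  SAVE10 = 10% off: discount_amount = 648.99 * 10/100 = 64.899 -> 64.90
  final_price = 648.99 - 64.90 = 584.09
  -> final_price = 584.09
Step 2: calculate_tip(bill_amount=584.09, tip_percent=20, split_ways=2)
  tip_amount = 584.09 * 20/100 = 116.818 -> 116.82
  total = 584.09 + 116.82 = 700.91
  per_person = 700.91 / 2 = 350.455 -> 350.46
  -> per_person = 350.46
$350.46


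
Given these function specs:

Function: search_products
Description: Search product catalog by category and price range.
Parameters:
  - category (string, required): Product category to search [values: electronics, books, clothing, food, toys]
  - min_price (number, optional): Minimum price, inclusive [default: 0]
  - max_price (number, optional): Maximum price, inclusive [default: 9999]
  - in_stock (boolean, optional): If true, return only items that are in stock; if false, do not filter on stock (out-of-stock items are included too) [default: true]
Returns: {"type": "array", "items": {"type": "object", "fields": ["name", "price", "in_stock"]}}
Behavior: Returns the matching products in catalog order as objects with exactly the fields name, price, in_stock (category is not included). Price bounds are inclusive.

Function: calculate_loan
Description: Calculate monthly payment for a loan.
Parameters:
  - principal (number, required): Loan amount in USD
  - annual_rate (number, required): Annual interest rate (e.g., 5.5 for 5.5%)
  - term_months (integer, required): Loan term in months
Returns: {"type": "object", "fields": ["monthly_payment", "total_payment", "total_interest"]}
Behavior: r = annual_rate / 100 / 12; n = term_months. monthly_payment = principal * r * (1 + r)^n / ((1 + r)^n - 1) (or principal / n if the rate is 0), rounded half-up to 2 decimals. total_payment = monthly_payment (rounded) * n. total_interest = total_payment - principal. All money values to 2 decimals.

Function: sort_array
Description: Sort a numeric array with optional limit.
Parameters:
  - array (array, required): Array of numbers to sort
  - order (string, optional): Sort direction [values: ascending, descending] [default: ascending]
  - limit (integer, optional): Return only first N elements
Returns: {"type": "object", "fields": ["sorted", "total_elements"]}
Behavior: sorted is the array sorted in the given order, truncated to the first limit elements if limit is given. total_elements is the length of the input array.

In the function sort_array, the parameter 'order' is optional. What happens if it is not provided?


The sort_array spec declares:
  - order (string, optional): Sort direction [values: ascending, descending] [default: ascending]
It defaults to ascending


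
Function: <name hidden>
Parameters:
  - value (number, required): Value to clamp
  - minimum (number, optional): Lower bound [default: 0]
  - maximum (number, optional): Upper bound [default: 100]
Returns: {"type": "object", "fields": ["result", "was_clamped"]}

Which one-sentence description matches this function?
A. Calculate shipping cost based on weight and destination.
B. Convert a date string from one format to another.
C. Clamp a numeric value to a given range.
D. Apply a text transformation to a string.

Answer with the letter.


Parameters value, minimum, maximum and return ["result", "was_clamped"] fit: Clamp a numeric value to a given range.
C


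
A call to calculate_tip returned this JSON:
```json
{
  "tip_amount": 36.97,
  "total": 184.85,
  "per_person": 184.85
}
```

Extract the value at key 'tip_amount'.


36.97


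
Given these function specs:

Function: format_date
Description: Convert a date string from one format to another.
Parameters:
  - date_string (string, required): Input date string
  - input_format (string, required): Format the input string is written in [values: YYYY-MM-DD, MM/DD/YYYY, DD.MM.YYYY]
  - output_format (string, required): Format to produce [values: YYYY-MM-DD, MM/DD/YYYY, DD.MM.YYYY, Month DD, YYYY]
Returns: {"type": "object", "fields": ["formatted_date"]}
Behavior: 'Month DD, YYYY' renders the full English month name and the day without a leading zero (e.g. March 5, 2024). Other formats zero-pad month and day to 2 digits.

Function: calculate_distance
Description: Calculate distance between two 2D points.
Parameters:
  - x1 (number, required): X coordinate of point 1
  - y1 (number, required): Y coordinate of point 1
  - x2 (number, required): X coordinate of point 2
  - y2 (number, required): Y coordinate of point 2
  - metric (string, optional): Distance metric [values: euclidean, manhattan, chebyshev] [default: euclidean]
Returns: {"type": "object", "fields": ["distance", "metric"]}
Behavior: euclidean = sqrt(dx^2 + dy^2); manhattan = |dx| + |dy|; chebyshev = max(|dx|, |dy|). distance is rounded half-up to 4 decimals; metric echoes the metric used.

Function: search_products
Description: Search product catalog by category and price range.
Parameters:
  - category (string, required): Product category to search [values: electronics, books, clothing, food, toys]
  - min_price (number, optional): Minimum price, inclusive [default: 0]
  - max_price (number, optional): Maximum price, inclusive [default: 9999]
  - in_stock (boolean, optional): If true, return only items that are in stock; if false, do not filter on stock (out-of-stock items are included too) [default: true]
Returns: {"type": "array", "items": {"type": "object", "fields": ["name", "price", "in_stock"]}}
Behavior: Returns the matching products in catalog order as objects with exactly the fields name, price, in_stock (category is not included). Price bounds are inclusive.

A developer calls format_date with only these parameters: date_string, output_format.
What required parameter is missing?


Required parameters: date_string, input_format, output_format
Provided: date_string, output_format
Missing: input_format
input_format


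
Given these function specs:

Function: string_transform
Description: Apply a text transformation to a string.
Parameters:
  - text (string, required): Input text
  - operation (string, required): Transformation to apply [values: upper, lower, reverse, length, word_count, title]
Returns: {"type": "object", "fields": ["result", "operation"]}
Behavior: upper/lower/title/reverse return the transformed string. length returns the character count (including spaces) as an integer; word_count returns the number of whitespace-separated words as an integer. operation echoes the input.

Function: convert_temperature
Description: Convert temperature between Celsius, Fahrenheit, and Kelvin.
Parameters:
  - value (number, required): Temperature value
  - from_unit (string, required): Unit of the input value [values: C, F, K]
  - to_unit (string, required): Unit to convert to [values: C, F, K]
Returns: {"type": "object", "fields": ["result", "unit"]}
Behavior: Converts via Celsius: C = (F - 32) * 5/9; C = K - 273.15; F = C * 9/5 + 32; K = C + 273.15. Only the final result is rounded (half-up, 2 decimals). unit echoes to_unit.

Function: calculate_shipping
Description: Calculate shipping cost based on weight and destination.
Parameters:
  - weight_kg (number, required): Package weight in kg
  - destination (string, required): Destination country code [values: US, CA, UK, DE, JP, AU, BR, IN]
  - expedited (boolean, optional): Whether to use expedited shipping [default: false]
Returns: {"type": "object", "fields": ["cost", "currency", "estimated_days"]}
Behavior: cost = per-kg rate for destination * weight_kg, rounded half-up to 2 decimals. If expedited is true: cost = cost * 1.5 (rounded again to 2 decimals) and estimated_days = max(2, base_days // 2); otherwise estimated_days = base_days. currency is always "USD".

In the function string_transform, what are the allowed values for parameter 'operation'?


The string_transform spec declares:
  - operation (string, required): Transformation to apply [values: upper, lower, reverse, length, word_count, title]
Allowed values:
upper, lower, reverse, length, word_count, title


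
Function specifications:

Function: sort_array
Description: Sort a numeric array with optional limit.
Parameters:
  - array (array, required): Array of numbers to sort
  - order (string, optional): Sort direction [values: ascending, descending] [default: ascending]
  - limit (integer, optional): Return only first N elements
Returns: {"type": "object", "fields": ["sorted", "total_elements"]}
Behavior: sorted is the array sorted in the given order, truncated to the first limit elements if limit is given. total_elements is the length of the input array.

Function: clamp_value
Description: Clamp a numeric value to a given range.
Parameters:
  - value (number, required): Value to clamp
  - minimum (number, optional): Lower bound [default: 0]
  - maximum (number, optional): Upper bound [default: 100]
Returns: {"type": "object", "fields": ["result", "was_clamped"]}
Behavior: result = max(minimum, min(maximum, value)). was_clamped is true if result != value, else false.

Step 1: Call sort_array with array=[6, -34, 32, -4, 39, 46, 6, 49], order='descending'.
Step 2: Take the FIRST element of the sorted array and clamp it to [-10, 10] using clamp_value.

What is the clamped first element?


Step 1: sort_array(order=descending)
  sorted: [49, 46, 39, 32, 6, 6, -4, -34]
  -> first element = 49
Step 2: clamp_value(value=49, minimum=-10, maximum=10)
  result = max(-10, min(10, 49)) = max(-10, 10) = 10
  was_clamped = (10 != 49) = true
  -> result = 10
10


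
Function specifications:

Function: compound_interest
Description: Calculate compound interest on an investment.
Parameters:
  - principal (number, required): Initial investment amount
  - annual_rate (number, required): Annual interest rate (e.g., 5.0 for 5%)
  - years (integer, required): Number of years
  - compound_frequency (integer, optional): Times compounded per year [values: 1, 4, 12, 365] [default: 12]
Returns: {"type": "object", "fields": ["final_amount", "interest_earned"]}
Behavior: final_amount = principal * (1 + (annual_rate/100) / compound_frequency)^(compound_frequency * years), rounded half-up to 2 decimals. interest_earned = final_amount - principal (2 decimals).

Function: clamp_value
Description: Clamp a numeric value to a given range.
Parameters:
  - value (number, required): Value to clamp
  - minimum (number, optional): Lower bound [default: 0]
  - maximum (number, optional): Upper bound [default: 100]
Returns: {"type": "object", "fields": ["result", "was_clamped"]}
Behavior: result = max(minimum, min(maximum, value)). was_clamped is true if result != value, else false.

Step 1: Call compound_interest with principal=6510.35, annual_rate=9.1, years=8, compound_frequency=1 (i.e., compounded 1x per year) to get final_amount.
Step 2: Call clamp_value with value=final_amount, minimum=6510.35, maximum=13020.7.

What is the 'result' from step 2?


Step 1: compound_interest
  rate per period = 9.1/100/1 = 0.091 (keep full precision); periods = 1 * 8 = 8
  (1 + 0.091)^8 = 2.007234
  final_amount = 6510.35 * 2.007234 = 13067.79587 -> 13067.80
  interest_earned = 13067.80 - 6510.35 = 6557.45
  -> final_amount = 13067.8
Step 2: clamp_value(value=13067.8, minimum=6510.35, maximum=13020.7)
  result = max(6510.35, min(13020.7, 13067.8)) = max(6510.35, 13020.7) = 13020.7
  was_clamped = (13020.7 != 13067.8) = true
  -> result = 13020.7
13020.7


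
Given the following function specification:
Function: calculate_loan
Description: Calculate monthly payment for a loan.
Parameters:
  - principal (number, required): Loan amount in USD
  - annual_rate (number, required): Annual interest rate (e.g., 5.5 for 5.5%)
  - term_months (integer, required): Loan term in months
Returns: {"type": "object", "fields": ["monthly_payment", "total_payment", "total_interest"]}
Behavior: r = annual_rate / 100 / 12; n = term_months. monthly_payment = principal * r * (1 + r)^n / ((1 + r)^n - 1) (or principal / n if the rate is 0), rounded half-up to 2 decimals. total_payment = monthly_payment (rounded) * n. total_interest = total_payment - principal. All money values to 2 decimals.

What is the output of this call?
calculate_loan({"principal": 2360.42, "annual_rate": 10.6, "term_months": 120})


r = 10.6 / 100 / 12 = 0.008833333333 (keep full precision)
(1 + r)^120 = 2.87296823
monthly_payment = 2360.42 * 0.008833333333 * 2.87296823 / (2.87296823 - 1) = 31.982641 -> 31.98
total_payment = 31.98 * 120 = 3837.60
total_interest = 3837.60 - 2360.42 = 1477.18
Output:
{"monthly_payment": 31.98, "total_payment": 3837.6, "total_interest": 1477.18}


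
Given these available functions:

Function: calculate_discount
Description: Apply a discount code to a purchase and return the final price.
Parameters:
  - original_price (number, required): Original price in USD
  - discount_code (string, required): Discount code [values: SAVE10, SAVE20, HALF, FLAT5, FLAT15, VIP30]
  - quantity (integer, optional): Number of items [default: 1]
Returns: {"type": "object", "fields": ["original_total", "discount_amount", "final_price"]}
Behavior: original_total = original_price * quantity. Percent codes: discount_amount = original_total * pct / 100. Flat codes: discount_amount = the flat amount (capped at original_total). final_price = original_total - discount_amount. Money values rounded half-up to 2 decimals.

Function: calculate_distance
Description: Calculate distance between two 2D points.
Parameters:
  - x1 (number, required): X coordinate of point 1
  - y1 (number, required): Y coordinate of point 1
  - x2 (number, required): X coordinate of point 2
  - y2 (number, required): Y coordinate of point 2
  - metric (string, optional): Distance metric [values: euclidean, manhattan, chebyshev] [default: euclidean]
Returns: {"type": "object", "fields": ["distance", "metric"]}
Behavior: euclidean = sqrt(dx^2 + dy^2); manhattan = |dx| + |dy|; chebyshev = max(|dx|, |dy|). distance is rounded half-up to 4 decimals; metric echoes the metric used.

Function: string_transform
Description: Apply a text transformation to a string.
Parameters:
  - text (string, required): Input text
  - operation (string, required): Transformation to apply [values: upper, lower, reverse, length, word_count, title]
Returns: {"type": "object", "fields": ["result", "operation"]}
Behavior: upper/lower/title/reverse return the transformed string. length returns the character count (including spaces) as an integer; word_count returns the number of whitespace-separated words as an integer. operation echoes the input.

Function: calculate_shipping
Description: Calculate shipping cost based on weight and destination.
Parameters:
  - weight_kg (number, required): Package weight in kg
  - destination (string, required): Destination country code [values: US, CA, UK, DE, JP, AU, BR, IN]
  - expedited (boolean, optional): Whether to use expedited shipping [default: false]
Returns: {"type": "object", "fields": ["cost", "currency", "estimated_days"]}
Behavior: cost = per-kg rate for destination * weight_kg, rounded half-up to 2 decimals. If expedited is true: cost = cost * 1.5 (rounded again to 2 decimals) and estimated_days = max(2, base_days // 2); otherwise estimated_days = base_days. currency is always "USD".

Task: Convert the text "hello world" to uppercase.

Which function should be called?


The task needs a function whose description is: Apply a text transformation to a string.
string_transform


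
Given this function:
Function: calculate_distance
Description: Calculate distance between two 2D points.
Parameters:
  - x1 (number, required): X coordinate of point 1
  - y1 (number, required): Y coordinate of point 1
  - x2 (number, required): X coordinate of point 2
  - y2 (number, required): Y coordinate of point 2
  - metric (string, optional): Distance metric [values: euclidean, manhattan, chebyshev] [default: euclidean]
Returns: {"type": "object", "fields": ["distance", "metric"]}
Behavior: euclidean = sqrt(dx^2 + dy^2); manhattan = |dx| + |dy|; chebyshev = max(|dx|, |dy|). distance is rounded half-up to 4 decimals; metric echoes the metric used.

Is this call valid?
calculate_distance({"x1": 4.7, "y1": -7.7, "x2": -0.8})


Checking required parameters...
Missing required parameter: y2
Invalid - missing required parameter 'y2'


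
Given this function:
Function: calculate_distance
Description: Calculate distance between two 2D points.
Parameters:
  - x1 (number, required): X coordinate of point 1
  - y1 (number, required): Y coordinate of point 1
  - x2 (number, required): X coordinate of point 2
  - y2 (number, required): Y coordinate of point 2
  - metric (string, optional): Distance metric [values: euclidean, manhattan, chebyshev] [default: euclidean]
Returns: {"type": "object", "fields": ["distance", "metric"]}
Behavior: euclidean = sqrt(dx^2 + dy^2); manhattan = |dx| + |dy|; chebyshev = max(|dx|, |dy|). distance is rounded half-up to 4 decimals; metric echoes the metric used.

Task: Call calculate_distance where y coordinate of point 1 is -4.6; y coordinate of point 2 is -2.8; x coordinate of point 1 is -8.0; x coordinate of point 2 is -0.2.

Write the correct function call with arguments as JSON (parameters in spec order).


Mapping each described value to its parameter name:
  'Y coordinate of point 1' -> y1 = -4.6
  'Y coordinate of point 2' -> y2 = -2.8
  'X coordinate of point 1' -> x1 = -8.0
  'X coordinate of point 2' -> x2 = -0.2
calculate_distance({"x1": -8.0, "y1": -4.6, "x2": -0.2, "y2": -2.8})


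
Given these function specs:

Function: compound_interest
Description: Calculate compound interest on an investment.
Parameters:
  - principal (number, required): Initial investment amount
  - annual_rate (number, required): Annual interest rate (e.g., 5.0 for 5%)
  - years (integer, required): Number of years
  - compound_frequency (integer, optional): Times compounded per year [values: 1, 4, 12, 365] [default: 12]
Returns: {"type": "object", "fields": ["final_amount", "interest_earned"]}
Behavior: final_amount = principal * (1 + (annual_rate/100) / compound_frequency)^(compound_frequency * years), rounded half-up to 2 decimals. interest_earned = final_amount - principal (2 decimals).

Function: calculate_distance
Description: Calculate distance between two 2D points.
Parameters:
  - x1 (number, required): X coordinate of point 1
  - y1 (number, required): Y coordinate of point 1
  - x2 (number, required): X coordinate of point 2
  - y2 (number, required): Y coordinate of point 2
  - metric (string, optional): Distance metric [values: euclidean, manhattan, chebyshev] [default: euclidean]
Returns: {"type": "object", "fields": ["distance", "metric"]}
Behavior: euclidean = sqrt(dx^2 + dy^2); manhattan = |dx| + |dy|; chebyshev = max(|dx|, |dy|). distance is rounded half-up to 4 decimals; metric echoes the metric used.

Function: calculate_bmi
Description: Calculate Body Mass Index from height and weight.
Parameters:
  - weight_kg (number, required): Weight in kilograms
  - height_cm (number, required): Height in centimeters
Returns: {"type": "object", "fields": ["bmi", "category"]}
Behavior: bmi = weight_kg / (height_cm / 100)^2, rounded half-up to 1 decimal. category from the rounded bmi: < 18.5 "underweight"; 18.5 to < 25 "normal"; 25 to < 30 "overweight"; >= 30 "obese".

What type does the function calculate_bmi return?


The calculate_bmi spec declares Returns: {"type": "object", "fields": ["bmi", "category"]}
Type:
object


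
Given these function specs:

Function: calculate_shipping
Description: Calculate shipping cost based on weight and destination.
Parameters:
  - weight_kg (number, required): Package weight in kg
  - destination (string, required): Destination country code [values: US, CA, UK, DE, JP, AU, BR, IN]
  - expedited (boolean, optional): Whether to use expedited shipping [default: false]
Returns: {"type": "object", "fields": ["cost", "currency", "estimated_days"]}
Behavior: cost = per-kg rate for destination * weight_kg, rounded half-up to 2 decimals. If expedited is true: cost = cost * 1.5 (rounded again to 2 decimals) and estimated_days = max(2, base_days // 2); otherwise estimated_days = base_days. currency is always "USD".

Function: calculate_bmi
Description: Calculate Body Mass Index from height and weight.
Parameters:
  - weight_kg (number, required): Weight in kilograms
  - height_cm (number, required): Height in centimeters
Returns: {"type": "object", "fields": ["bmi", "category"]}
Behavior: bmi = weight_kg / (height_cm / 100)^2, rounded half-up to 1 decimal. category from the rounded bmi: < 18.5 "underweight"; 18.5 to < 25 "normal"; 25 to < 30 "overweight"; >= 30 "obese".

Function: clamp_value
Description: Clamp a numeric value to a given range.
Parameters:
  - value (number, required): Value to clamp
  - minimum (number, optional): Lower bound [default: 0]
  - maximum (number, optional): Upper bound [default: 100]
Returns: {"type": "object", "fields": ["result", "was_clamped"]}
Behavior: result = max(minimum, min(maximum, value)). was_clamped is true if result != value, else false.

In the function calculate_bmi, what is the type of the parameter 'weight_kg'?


The calculate_bmi spec declares:
  - weight_kg (number, required): Weight in kilograms
Type:
number


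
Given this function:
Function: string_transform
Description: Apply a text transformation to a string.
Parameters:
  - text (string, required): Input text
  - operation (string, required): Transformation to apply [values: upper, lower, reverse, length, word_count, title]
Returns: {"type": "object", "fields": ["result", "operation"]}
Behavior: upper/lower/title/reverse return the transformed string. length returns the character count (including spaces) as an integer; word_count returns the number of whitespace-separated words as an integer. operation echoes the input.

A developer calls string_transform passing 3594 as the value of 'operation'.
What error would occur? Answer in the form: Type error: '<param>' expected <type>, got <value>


Spec: 'operation' is declared as string; 3594 is an integer.
Type error: 'operation' expected string, got 3594


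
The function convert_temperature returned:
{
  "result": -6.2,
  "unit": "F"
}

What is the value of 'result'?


-6.2


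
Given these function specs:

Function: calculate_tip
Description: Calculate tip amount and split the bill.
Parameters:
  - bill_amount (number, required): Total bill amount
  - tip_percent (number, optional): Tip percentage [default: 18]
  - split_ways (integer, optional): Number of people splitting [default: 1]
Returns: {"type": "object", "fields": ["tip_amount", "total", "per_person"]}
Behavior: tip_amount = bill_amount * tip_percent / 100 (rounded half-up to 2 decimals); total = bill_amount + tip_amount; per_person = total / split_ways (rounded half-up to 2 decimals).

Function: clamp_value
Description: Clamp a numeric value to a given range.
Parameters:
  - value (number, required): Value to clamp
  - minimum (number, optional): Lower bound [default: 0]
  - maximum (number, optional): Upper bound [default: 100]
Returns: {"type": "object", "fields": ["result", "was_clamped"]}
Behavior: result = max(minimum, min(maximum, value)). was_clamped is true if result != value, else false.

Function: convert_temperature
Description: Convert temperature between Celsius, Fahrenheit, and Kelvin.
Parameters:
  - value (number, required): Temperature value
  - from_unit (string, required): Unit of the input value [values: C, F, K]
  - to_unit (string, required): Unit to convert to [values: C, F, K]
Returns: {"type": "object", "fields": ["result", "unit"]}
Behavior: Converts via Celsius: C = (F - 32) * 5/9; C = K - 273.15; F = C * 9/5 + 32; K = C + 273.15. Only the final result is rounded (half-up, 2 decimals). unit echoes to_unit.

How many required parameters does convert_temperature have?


Parameters of convert_temperature: value (required), from_unit (required), to_unit (required)
Required count:
3


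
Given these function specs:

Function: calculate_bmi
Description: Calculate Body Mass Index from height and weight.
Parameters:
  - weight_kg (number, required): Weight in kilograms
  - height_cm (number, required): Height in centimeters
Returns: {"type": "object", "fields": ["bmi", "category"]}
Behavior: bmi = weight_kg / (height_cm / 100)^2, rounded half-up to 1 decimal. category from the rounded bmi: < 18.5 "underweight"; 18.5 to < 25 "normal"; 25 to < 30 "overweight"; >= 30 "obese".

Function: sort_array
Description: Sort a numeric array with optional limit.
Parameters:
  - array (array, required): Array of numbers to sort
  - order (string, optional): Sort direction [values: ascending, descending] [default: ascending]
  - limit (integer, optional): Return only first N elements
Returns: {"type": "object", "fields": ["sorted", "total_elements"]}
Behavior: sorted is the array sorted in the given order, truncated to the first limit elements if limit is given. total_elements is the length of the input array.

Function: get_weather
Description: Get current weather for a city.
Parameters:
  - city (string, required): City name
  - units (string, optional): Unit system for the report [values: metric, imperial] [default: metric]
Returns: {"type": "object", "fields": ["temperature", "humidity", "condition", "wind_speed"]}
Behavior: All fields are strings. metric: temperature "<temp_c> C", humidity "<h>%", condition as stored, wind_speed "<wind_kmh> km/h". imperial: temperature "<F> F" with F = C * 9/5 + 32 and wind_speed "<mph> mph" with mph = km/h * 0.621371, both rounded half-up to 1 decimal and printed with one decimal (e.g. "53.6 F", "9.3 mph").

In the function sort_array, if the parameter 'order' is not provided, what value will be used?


The sort_array spec declares:
  - order (string, optional): Sort direction [values: ascending, descending] [default: ascending]
Default:
ascending


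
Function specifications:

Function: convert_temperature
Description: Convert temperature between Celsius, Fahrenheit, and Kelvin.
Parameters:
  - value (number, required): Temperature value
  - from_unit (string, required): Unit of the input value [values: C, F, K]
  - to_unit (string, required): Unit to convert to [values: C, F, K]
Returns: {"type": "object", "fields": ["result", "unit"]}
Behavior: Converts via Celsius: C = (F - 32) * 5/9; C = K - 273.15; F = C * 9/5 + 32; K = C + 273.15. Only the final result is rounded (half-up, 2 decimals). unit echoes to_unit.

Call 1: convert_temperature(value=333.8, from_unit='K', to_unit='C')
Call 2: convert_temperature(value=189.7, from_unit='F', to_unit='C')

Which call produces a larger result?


Call 1:
  To C: 333.8 - 273.15 = 60.65
  Target is C: 60.65
  Round to 2 decimals: 60.65
  -> 60.65 C
Call 2:
  To C: (189.7 - 32) * 5/9 = 87.611111
  Target is C: 87.611111
  Round to 2 decimals: 87.61
  -> 87.61 C
Call 2 (87.61 C)


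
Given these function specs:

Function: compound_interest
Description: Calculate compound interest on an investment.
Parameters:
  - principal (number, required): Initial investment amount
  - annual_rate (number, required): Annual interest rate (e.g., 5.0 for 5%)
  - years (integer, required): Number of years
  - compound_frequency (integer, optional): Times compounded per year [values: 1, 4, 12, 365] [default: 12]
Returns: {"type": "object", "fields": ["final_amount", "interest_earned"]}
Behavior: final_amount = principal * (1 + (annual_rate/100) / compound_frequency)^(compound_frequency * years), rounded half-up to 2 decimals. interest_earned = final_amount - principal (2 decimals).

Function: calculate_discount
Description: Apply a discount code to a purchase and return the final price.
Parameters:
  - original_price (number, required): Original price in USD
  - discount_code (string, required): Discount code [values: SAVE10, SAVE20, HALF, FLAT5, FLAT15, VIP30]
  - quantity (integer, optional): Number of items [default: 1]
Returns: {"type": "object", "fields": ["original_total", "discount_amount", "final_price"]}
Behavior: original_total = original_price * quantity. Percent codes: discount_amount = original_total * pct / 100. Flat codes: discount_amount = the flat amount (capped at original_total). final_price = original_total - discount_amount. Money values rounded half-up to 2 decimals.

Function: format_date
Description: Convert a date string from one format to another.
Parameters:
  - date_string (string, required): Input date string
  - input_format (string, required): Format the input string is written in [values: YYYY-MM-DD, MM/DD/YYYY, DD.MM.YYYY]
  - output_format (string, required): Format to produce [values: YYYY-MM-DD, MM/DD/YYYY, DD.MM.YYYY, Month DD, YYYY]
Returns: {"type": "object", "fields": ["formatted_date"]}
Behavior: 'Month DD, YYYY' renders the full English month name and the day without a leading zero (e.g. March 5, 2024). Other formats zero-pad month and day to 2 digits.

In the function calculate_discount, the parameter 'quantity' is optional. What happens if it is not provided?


The calculate_discount spec declares:
  - quantity (integer, optional): Number of items [default: 1]
It defaults to 1
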